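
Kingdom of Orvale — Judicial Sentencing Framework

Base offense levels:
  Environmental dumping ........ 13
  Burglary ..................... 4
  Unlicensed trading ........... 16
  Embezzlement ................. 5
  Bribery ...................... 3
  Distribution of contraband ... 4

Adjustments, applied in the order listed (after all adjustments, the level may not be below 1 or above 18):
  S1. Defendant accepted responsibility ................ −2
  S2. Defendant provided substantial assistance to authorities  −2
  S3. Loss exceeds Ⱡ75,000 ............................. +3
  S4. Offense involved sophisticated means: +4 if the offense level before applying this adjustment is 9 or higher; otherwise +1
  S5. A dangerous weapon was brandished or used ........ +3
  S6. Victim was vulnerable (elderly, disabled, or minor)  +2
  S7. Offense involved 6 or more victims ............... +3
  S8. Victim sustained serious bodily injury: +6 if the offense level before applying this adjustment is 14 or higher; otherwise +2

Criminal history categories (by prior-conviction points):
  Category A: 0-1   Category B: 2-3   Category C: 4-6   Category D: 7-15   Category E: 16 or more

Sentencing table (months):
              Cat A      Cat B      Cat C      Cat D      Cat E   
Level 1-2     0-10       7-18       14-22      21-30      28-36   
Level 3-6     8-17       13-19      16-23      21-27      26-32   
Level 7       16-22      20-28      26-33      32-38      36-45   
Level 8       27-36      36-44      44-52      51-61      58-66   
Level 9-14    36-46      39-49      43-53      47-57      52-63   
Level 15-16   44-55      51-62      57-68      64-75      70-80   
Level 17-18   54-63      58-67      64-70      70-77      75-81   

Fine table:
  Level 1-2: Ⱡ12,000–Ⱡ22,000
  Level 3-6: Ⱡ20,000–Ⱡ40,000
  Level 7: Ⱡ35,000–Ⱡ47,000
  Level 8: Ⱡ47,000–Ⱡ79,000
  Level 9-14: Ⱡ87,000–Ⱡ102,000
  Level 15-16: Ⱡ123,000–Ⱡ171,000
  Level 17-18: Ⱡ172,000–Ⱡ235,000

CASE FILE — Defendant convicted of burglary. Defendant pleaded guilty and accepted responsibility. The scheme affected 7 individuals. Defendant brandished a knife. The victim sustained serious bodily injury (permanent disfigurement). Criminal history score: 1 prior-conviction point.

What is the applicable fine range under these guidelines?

Ⱡ87,000–Ⱡ102,000

Base offense level for burglary: 4.
S1 applies: 4 − 2 = 2.
S3 does not apply.
S4 does not apply.
S5 applies: 2 + 3 = 5.
S7 applies: 5 + 3 = 8.
S8 applies (level before this adjustment is 8 < 14, so +2): 8 + 2 = 10.
Final offense level: 10.
Level 10 falls in the 9-14 band.
Fine table: Level 9-14 → Ⱡ87,000–Ⱡ102,000.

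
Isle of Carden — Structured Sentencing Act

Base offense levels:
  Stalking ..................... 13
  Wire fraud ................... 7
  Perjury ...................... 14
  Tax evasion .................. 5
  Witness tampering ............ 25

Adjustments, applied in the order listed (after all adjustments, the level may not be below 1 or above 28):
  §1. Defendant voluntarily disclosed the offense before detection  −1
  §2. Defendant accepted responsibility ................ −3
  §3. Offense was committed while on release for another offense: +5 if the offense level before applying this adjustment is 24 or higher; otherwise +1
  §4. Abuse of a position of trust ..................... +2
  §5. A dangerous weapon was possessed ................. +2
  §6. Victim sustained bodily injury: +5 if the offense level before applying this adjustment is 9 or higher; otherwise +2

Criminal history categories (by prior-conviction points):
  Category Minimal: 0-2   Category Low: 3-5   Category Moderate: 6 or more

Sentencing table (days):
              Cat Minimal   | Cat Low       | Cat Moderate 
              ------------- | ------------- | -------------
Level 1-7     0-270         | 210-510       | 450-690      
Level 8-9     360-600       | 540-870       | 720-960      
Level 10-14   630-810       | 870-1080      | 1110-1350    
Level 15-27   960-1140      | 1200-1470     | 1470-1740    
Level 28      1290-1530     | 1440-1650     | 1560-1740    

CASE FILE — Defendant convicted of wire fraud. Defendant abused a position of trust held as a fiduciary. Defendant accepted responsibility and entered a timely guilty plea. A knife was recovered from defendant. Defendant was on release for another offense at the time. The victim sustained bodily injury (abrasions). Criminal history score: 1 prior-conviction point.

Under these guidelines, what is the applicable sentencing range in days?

Base offense level for wire fraud: 7.
§2 applies: 7 − 3 = 4.
§3 applies (level before this adjustment is 4 < 24, so +1): 4 + 1 = 5.
§4 applies: 5 + 2 = 7.
§5 applies: 7 + 2 = 9.
§6 applies (level before this adjustment is 9 ≥ 9, so +5): 9 + 5 = 14.
Final offense level: 14.
Criminal history: 1 prior point → Category Minimal (0-2).
Level 14 falls in the 10-14 band.
Grid: Level 10-14 × Category Minimal = 630-810 days.

630-810 days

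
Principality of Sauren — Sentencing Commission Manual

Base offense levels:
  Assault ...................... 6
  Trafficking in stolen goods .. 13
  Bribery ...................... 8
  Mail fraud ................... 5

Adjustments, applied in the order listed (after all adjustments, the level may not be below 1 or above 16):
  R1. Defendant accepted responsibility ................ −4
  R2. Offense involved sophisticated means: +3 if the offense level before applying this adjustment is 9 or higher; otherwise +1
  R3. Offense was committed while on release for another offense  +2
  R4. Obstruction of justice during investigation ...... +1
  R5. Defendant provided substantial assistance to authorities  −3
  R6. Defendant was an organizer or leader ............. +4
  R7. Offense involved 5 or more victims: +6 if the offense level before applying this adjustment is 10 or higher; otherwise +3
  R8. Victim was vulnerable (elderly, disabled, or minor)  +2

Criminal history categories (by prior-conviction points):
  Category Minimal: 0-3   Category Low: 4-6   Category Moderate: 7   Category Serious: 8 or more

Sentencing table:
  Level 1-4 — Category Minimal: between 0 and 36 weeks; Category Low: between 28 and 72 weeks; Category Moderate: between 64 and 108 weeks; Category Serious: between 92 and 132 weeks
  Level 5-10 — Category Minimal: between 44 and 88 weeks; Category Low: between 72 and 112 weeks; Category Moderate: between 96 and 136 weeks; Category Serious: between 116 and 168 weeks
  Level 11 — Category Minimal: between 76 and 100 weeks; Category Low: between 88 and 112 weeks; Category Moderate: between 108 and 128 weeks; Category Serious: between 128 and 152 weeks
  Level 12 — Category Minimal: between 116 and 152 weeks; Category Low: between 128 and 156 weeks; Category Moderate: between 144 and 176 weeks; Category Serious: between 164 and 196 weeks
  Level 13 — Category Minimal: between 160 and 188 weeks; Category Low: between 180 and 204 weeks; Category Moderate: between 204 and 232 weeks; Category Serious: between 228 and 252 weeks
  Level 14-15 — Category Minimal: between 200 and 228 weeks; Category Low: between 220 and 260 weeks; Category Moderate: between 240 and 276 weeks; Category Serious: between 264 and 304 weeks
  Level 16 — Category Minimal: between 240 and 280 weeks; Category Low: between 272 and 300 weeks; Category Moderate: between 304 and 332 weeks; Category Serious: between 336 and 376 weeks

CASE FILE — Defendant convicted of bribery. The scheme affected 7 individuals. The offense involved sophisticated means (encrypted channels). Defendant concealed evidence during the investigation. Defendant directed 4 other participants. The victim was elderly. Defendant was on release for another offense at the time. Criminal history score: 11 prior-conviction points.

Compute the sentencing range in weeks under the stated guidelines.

336-376 weeks

Base offense level for bribery: 8.
R1 does not apply.
R2 applies (level before this adjustment is 8 < 9, so +1): 8 + 1 = 9.
R3 applies: 9 + 2 = 11.
R4 applies: 11 + 1 = 12.
R5 does not apply.
R6 applies: 12 + 4 = 16.
R7 applies (level before this adjustment is 16 ≥ 10, so +6): 16 + 6 = 22.
R8 applies: 22 + 2 = 24.
Level 24 exceeds the maximum of 16; capped at 16.
Final offense level: 16.
Criminal history: 11 prior points → Category Serious (8+).
Level 16 falls in the 16 band.
Grid: Level 16 × Category Serious = 336-376 weeks.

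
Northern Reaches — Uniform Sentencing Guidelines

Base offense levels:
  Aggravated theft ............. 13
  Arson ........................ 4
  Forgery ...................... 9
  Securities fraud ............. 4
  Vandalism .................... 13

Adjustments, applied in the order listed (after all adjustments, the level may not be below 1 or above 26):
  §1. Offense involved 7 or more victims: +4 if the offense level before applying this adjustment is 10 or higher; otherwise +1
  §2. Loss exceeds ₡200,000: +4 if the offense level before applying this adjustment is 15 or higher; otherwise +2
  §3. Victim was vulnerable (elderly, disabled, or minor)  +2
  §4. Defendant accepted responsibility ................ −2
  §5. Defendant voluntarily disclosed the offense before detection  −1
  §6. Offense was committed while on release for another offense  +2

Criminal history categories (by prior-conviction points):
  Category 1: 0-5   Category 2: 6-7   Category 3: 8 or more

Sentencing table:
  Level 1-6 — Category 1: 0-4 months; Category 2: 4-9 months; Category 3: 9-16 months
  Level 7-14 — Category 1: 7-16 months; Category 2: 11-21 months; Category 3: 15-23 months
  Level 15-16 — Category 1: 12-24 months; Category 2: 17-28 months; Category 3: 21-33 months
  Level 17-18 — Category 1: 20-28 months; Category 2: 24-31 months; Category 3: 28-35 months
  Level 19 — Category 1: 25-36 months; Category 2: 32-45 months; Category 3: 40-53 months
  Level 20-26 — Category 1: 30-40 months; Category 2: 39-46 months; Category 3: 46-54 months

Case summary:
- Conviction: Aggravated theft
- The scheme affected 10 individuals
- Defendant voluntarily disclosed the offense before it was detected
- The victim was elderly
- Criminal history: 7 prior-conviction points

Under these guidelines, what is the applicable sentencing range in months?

24-31 months

Base offense level for aggravated theft: 13.
§1 applies (level before this adjustment is 13 ≥ 10, so +4): 13 + 4 = 17.
§3 applies: 17 + 2 = 19.
§4 does not apply.
§5 applies: 19 − 1 = 18.
§6 does not apply.
Final offense level: 18.
Criminal history: 7 prior points → Category 2 (6-7).
Level 18 falls in the 17-18 band.
Grid: Level 17-18 × Category 2 = 24-31 months.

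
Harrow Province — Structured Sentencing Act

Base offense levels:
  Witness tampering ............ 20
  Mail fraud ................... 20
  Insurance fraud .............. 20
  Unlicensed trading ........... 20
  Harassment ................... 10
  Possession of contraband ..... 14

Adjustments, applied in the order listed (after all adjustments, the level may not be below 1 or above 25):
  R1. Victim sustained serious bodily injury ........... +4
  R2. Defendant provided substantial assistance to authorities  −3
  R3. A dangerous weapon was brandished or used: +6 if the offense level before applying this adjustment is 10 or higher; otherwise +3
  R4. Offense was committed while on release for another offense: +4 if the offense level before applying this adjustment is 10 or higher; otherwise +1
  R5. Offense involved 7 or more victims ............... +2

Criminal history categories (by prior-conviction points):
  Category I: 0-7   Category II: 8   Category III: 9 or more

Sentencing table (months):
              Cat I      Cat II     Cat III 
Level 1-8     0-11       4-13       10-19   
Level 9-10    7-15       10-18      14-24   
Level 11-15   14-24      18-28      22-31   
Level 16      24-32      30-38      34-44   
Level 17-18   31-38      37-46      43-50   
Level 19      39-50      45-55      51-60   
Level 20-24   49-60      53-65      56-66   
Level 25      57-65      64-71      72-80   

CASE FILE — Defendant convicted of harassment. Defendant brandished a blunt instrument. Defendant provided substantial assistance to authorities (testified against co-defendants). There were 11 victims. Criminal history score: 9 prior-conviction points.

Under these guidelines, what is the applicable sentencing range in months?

22-31 months

Base offense level for harassment: 10.
R2 applies: 10 − 3 = 7.
R3 applies (level before this adjustment is 7 < 10, so +3): 7 + 3 = 10.
R5 applies: 10 + 2 = 12.
Final offense level: 12.
Criminal history: 9 prior points → Category III (9+).
Level 12 falls in the 11-15 band.
Grid: Level 11-15 × Category III = 22-31 months.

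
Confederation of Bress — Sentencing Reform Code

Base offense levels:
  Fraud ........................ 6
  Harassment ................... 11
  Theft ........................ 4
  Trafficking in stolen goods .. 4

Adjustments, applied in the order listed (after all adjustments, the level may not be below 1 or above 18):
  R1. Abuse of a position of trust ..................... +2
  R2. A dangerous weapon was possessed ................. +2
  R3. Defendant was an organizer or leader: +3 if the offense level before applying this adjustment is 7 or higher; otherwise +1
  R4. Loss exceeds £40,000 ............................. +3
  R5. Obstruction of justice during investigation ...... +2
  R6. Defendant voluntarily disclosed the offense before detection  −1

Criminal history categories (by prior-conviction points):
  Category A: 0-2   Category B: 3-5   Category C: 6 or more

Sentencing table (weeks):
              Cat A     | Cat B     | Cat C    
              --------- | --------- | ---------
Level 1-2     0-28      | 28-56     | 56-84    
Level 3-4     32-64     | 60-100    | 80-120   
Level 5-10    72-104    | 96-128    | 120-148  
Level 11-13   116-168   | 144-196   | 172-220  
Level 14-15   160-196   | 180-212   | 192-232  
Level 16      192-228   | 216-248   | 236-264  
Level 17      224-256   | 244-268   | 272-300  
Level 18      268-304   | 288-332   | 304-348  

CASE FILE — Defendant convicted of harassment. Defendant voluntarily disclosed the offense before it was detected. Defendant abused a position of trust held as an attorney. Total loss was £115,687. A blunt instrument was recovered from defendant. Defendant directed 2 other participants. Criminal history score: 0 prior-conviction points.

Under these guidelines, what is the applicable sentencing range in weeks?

Base offense level for harassment: 11.
R1 applies: 11 + 2 = 13.
R2 applies: 13 + 2 = 15.
R3 applies (level before this adjustment is 15 ≥ 7, so +3): 15 + 3 = 18.
R4 applies: 18 + 3 = 21.
R6 applies: 21 − 1 = 20.
Level 20 exceeds the maximum of 18; capped at 18.
Final offense level: 18.
Criminal history: 0 prior points → Category A (0-2).
Level 18 falls in the 18 band.
Grid: Level 18 × Category A = 268-304 weeks.

268-304 weeks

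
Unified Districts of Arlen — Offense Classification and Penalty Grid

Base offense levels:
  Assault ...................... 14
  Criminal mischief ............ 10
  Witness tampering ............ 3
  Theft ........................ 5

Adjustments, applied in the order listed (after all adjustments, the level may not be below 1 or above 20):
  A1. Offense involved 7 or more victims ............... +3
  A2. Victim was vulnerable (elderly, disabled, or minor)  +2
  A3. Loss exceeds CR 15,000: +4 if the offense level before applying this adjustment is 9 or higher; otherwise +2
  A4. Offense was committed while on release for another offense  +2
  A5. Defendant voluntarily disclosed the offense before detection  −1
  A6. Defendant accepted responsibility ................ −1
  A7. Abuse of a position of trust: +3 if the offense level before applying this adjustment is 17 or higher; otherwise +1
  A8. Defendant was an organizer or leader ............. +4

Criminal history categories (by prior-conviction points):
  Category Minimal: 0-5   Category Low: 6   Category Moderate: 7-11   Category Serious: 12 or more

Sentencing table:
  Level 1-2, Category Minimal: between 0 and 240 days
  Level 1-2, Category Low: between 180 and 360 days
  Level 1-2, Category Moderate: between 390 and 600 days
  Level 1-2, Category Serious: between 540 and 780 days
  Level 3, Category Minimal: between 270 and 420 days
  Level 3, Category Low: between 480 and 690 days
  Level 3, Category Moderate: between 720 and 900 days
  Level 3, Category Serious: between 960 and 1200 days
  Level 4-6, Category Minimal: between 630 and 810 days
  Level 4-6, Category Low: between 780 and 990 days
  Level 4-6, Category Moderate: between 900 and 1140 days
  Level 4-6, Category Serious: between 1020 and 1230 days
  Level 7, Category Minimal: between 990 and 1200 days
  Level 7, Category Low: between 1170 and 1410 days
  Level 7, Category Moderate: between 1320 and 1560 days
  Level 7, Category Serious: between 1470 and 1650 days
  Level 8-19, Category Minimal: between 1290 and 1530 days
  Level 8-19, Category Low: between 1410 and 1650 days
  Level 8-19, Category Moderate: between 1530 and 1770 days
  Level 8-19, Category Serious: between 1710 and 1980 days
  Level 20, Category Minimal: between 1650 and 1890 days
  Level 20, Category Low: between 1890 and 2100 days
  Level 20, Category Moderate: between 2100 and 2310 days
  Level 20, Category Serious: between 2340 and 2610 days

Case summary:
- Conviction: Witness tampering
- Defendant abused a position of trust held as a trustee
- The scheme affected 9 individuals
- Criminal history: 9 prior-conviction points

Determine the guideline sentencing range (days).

1320-1560 days

Base offense level for witness tampering: 3.
A1 applies: 3 + 3 = 6.
A2 does not apply.
A4 does not apply.
A5 does not apply.
A7 applies (level before this adjustment is 6 < 17, so +1): 6 + 1 = 7.
Final offense level: 7.
Criminal history: 9 prior points → Category Moderate (7-11).
Level 7 falls in the 7 band.
Grid: Level 7 × Category Moderate = 1320-1560 days.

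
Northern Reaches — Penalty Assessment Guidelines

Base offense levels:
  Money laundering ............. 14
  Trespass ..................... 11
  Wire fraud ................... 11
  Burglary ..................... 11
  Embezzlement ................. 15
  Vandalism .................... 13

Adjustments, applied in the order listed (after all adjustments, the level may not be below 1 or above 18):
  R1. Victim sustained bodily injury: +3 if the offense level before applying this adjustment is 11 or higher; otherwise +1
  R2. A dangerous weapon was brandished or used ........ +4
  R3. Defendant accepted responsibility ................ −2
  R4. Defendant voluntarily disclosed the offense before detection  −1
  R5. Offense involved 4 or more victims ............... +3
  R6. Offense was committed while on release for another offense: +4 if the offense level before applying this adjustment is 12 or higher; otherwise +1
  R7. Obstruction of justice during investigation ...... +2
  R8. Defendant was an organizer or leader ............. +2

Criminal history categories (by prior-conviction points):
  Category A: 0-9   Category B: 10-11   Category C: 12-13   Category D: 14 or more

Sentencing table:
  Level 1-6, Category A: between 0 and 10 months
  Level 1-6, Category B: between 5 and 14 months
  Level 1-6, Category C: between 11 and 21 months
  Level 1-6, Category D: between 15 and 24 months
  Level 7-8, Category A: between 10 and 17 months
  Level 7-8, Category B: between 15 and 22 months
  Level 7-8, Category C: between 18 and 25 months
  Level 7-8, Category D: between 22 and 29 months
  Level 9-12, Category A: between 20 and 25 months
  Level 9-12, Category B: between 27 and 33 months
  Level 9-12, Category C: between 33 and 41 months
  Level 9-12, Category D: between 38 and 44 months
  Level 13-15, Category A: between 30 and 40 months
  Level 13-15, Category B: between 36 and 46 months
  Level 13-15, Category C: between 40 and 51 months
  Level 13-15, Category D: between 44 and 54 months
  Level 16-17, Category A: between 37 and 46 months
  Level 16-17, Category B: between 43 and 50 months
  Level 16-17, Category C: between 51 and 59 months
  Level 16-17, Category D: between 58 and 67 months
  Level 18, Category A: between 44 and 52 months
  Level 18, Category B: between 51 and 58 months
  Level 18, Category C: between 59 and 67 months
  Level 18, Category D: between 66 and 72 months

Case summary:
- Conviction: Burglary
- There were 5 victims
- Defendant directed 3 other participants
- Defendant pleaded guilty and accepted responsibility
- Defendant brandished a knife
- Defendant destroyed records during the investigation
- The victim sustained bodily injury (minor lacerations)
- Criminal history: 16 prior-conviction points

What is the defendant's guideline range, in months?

66-72 months

Base offense level for burglary: 11.
R1 applies (level before this adjustment is 11 ≥ 11, so +3): 11 + 3 = 14.
R2 applies: 14 + 4 = 18.
R3 applies: 18 − 2 = 16.
R4 does not apply.
R5 applies: 16 + 3 = 19.
R6 does not apply.
R7 applies: 19 + 2 = 21.
R8 applies: 21 + 2 = 23.
Level 23 exceeds the maximum of 18; capped at 18.
Final offense level: 18.
Criminal history: 16 prior points → Category D (14+).
Level 18 falls in the 18 band.
Grid: Level 18 × Category D = 66-72 months.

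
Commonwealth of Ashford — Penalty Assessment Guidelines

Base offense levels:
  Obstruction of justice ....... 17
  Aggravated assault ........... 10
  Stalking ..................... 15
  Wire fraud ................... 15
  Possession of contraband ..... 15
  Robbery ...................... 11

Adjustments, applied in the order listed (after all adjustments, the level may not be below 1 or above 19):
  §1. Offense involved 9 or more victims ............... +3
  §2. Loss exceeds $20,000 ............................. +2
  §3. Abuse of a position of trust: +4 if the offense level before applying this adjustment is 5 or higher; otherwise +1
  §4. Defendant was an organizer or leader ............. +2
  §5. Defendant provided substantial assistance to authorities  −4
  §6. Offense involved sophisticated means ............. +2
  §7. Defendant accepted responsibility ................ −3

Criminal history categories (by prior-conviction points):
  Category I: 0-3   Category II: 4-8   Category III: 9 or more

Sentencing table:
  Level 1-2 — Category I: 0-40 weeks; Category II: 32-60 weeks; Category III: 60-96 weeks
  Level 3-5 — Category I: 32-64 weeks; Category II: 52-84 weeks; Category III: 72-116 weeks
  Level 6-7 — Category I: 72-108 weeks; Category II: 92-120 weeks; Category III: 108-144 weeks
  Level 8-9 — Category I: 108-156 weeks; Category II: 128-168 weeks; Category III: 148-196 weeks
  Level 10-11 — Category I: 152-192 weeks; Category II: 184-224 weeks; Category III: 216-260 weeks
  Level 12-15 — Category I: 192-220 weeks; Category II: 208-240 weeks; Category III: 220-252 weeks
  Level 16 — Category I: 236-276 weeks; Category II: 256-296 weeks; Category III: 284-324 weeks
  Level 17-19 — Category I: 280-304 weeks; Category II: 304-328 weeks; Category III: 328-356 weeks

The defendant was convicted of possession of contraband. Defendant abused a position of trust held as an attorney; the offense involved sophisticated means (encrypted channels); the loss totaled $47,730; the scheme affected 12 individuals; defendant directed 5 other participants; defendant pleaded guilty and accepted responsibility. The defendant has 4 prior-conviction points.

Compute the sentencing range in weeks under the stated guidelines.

304-328 weeks

Base offense level for possession of contraband: 15.
§1 applies: 15 + 3 = 18.
§2 applies: 18 + 2 = 20.
§3 applies (level before this adjustment is 20 ≥ 5, so +4): 20 + 4 = 24.
§4 applies: 24 + 2 = 26.
§6 applies: 26 + 2 = 28.
§7 applies: 28 − 3 = 25.
Level 25 exceeds the maximum of 19; capped at 19.
Final offense level: 19.
Criminal history: 4 prior points → Category II (4-8).
Level 19 falls in the 17-19 band.
Grid: Level 17-19 × Category II = 304-328 weeks.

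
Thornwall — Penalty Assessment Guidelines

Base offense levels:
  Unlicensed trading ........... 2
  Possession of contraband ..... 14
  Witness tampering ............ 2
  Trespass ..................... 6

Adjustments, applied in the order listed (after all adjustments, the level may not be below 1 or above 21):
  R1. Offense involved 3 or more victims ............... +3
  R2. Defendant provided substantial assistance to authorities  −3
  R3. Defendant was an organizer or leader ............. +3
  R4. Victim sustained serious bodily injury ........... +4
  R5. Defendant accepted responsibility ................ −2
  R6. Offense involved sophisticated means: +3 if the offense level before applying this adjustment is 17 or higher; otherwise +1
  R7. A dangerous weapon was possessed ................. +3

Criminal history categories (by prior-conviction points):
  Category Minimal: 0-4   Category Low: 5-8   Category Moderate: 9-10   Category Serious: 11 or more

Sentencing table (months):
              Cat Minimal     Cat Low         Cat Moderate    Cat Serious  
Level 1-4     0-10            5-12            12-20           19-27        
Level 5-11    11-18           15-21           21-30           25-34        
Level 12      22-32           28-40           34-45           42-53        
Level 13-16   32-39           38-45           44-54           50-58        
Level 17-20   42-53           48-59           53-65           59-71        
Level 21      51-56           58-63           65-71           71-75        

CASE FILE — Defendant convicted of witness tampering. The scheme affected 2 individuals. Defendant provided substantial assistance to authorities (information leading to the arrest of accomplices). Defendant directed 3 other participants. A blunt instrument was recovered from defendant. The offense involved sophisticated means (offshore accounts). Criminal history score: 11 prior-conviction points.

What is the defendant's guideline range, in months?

Base offense level for witness tampering: 2.
R2 applies: 2 − 3 = -1.
R3 applies: -1 + 3 = 2.
R4 does not apply.
R5 does not apply.
R6 applies (level before this adjustment is 2 < 17, so +1): 2 + 1 = 3.
R7 applies: 3 + 3 = 6.
Final offense level: 6.
Criminal history: 11 prior points → Category Serious (11+).
Level 6 falls in the 5-11 band.
Grid: Level 5-11 × Category Serious = 25-34 months.

25-34 months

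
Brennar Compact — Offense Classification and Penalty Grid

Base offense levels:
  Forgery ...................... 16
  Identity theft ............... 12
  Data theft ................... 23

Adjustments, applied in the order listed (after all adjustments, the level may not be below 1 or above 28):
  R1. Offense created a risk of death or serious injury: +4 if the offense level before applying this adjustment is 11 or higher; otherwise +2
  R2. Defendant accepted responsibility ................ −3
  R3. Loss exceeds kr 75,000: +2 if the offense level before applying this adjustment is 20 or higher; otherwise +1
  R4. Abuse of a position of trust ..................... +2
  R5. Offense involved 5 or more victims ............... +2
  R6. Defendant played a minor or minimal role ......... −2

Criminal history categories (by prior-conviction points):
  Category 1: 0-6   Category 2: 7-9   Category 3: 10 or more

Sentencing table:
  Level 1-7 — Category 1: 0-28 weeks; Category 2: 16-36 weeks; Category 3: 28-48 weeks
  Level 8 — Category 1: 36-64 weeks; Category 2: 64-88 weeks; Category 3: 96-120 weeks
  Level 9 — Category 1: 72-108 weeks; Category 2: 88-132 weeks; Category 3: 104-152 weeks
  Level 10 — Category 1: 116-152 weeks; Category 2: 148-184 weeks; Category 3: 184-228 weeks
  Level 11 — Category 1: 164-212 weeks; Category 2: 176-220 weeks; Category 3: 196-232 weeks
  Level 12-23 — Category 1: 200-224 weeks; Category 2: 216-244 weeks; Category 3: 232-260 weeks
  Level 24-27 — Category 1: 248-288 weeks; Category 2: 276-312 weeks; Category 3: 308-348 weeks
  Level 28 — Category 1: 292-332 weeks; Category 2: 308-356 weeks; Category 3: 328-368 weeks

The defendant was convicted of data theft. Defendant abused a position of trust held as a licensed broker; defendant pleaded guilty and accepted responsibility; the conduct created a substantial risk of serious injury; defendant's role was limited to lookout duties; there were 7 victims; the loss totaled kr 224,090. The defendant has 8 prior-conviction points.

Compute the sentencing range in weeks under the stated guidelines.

Base offense level for data theft: 23.
R1 applies (level before this adjustment is 23 ≥ 11, so +4): 23 + 4 = 27.
R2 applies: 27 − 3 = 24.
R3 applies (level before this adjustment is 24 ≥ 20, so +2): 24 + 2 = 26.
R4 applies: 26 + 2 = 28.
R5 applies: 28 + 2 = 30.
R6 applies: 30 − 2 = 28.
Final offense level: 28.
Criminal history: 8 prior points → Category 2 (7-9).
Level 28 falls in the 28 band.
Grid: Level 28 × Category 2 = 308-356 weeks.

308-356 weeks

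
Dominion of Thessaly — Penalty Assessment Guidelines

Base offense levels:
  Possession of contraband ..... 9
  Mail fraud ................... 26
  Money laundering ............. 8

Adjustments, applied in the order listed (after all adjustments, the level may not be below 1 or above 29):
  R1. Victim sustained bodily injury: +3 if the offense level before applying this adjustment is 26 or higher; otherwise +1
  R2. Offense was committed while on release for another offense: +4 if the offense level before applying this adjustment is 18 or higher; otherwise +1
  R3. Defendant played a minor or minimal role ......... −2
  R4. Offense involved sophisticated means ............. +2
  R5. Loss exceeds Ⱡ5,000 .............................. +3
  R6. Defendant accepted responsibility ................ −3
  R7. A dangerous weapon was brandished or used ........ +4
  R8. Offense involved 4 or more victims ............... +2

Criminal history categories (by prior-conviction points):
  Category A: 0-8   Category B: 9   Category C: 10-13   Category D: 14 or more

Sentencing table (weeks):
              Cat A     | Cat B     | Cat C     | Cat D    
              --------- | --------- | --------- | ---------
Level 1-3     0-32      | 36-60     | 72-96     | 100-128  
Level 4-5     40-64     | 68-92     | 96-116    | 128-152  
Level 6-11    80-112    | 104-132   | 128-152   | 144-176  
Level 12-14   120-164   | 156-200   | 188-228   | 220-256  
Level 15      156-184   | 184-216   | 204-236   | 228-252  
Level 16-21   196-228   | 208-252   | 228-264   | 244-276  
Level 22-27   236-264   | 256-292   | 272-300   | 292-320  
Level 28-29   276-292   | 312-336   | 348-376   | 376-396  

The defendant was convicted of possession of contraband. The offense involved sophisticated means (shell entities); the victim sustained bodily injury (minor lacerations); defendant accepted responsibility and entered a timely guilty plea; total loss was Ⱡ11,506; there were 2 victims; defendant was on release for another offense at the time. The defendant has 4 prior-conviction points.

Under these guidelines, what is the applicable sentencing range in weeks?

Base offense level for possession of contraband: 9.
R1 applies (level before this adjustment is 9 < 26, so +1): 9 + 1 = 10.
R2 applies (level before this adjustment is 10 < 18, so +1): 10 + 1 = 11.
R3 does not apply.
R4 applies: 11 + 2 = 13.
R5 applies: 13 + 3 = 16.
R6 applies: 16 − 3 = 13.
R8 does not apply.
Final offense level: 13.
Criminal history: 4 prior points → Category A (0-8).
Level 13 falls in the 12-14 band.
Grid: Level 12-14 × Category A = 120-164 weeks.

120-164 weeks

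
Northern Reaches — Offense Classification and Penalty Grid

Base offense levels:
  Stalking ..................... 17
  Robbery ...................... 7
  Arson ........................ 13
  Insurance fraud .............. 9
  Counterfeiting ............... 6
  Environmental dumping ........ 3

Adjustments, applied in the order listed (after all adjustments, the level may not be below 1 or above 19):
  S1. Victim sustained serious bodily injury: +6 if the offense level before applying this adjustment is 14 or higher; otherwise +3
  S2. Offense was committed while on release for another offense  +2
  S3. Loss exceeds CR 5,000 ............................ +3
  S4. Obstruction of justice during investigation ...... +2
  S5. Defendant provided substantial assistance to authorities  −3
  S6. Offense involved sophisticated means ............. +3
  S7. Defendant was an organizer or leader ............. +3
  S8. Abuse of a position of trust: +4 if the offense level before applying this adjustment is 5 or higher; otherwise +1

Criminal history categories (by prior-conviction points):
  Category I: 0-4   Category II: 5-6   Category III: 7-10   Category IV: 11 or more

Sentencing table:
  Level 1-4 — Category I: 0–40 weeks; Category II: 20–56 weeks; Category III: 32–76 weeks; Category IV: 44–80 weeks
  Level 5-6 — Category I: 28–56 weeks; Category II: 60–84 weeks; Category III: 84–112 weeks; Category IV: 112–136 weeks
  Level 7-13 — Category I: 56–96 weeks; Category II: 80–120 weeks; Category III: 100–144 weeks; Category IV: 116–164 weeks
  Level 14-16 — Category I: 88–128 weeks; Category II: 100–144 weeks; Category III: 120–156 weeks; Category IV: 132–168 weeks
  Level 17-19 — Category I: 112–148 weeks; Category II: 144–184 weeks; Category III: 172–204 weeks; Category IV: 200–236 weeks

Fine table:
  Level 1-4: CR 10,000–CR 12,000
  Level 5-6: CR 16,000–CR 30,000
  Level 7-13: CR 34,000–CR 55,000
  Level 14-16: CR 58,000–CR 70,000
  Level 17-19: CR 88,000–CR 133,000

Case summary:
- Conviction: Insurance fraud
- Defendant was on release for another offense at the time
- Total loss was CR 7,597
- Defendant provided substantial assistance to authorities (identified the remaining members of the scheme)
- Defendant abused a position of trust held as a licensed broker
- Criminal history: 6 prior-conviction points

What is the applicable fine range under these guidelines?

CR 58,000–CR 70,000

Base offense level for insurance fraud: 9.
S1 does not apply.
S2 applies: 9 + 2 = 11.
S3 applies: 11 + 3 = 14.
S5 applies: 14 − 3 = 11.
S6 does not apply.
S8 applies (level before this adjustment is 11 ≥ 5, so +4): 11 + 4 = 15.
Final offense level: 15.
Level 15 falls in the 14-16 band.
Fine table: Level 14-16 → CR 58,000–CR 70,000.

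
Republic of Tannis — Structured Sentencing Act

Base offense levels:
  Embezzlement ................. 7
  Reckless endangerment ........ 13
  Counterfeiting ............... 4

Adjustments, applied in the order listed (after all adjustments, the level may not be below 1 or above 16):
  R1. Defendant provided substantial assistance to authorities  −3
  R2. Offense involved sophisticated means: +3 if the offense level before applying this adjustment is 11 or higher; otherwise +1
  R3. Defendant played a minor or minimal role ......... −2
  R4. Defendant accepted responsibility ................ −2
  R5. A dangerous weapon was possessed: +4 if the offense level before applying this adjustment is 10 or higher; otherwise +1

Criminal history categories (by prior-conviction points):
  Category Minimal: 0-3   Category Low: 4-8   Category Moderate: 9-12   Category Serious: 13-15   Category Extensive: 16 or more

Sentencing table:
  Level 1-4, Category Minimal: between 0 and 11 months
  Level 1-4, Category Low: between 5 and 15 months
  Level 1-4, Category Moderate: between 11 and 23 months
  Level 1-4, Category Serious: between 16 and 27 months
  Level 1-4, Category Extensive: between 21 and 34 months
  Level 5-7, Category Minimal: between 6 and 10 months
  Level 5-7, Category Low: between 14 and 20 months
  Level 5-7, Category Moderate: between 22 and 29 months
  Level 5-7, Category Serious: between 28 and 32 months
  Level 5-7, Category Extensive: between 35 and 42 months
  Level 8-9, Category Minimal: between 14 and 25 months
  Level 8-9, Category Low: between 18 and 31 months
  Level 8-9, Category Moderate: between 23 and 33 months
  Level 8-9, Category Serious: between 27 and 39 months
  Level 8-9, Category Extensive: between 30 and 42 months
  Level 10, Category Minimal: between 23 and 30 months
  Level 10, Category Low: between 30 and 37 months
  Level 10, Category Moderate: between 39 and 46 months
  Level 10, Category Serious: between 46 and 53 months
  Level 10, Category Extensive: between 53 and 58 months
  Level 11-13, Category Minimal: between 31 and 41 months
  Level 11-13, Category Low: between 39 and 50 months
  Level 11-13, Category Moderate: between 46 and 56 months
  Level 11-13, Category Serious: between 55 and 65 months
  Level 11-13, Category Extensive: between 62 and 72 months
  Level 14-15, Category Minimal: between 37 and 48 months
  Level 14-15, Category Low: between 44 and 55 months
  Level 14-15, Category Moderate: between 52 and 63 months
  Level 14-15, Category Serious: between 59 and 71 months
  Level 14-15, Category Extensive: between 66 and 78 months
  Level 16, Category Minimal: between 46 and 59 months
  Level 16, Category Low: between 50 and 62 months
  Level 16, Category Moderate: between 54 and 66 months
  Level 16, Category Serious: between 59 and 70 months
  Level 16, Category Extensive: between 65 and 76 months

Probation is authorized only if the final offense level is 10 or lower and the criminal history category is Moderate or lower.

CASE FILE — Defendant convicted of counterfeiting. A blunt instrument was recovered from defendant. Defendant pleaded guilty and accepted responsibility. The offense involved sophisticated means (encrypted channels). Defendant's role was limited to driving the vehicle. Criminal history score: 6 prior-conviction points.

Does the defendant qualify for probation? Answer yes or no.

Yes

Base offense level for counterfeiting: 4.
R2 applies (level before this adjustment is 4 < 11, so +1): 4 + 1 = 5.
R3 applies: 5 − 2 = 3.
R4 applies: 3 − 2 = 1.
R5 applies (level before this adjustment is 1 < 10, so +1): 1 + 1 = 2.
Final offense level: 2.
Criminal history: 6 prior points → Category Low (4-8).
Level 2 falls in the 1-4 band.
Grid: Level 1-4 × Category Low = 5-15 months.
Probation check: level 2 ≤ 10 and category Low ≤ Moderate → eligible.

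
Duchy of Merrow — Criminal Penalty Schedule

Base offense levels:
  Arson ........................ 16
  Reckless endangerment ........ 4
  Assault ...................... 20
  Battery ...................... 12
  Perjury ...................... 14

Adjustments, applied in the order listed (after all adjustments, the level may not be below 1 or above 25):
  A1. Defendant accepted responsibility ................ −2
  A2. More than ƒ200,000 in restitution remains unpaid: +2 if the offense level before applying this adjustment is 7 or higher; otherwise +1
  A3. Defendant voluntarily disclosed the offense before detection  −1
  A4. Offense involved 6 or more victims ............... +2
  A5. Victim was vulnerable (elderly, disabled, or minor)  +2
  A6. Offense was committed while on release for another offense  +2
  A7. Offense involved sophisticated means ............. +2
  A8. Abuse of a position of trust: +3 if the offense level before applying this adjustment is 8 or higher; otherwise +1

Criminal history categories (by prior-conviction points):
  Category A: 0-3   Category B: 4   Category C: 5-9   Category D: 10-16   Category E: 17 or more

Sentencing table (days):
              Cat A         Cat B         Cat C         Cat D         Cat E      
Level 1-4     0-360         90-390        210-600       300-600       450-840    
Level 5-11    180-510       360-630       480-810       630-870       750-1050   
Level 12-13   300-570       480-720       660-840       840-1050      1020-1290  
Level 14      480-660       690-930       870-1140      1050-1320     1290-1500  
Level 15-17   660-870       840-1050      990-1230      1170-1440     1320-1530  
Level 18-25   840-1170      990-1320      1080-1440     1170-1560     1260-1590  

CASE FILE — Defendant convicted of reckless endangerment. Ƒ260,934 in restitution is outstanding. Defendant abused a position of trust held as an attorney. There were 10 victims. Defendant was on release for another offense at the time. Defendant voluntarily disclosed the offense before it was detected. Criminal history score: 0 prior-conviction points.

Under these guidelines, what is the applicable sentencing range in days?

Base offense level for reckless endangerment: 4.
A1 does not apply.
A2 applies (level before this adjustment is 4 < 7, so +1): 4 + 1 = 5.
A3 applies: 5 − 1 = 4.
A4 applies: 4 + 2 = 6.
A6 applies: 6 + 2 = 8.
A8 applies (level before this adjustment is 8 ≥ 8, so +3): 8 + 3 = 11.
Final offense level: 11.
Criminal history: 0 prior points → Category A (0-3).
Level 11 falls in the 5-11 band.
Grid: Level 5-11 × Category A = 180-510 days.

180-510 days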